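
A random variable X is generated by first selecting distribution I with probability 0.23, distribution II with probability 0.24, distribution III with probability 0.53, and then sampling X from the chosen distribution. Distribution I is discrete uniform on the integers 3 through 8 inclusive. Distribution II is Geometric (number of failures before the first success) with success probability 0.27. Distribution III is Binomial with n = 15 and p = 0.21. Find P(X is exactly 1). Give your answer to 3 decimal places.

Conditional on each component, P(X = 1): I: 0; II: 0.1971; III: 0.116169.
By total probability, P(X = 1) = 0.23·0 + 0.24·0.1971 + 0.53·0.116169 = 0.108874.

0.109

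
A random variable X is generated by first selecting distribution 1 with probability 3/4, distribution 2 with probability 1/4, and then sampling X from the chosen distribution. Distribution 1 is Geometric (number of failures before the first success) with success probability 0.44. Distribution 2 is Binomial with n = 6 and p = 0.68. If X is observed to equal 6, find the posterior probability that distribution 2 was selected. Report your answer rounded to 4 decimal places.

0.7083

Likelihoods P(X=6 | ·): 1: 0.01357; 2: 0.0988675.
Posterior ∝ prior × likelihood. Numerator for 2: 0.25·0.0988675 = 0.0247169.
Normalizing constant: 0.75·0.01357 + 0.25·0.0988675 = 0.0348944.
P(2 | observation) = 0.0247169 / 0.0348944 = 0.708334.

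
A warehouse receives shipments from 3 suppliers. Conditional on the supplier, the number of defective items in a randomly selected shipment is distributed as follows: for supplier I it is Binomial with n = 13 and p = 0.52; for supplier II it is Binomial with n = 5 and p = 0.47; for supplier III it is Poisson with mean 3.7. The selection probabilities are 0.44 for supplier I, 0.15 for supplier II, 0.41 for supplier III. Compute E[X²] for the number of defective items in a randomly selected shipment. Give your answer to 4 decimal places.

For each component E[X²] = Var + (mean)², giving I: 48.9424; II: 6.768; III: 17.39.
Overall E[X²] = 0.44·48.9424 + 0.15·6.768 + 0.41·17.39 = 29.6798.

29.6798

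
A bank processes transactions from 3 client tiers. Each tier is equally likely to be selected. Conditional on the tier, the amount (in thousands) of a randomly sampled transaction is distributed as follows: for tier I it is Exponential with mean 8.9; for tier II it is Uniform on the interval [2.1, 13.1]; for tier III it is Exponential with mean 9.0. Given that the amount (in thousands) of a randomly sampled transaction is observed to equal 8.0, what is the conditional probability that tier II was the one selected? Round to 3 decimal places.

0.499

Likelihoods f(8.0 | ·): I: 0.0457333; II: 0.0909091; III: 0.0456791.
Posterior ∝ prior × likelihood. Numerator for II: 0.333333·0.0909091 = 0.030303.
Normalizing constant: 0.333333·0.0457333 + 0.333333·0.0909091 + 0.333333·0.0456791 = 0.0607739.
P(II | observation) = 0.030303 / 0.0607739 = 0.498619.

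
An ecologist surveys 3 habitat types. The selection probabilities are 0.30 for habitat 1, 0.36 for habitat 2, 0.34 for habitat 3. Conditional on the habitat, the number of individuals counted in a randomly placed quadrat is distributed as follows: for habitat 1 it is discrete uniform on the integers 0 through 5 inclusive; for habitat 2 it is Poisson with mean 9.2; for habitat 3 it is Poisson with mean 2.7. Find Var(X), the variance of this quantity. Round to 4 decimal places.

Per component, 1: μ=2.5, E[X²]=9.16667; 2: μ=9.2, E[X²]=93.84; 3: μ=2.7, E[X²]=9.99.
E[X] = 0.3·2.5 + 0.36·9.2 + 0.34·2.7 = 4.98.
E[X²] = 0.3·9.16667 + 0.36·93.84 + 0.34·9.99 = 39.929.
Var(X) = E[X²] − (E[X])² = 39.929 − 24.8004 = 15.1286.

15.1286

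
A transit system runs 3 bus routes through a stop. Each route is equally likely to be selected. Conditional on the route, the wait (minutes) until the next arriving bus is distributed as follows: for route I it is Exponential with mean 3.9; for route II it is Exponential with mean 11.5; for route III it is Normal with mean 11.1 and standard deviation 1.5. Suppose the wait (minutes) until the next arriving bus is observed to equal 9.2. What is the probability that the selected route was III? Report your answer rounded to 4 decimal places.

0.6532

Likelihoods f(9.2 | ·): I: 0.0242352; II: 0.0390721; III: 0.119239.
Posterior ∝ prior × likelihood. Numerator for III: 0.333333·0.119239 = 0.0397463.
Normalizing constant: 0.333333·0.0242352 + 0.333333·0.0390721 + 0.333333·0.119239 = 0.0608487.
P(III | observation) = 0.0397463 / 0.0608487 = 0.653199.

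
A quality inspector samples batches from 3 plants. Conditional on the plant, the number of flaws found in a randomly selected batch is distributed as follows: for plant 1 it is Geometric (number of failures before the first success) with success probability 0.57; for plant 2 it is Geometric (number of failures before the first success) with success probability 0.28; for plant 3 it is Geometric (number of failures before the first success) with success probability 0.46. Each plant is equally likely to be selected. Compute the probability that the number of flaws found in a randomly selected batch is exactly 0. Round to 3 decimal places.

Conditional on each plant, P(X = 0): 1: 0.57; 2: 0.28; 3: 0.46.
By total probability, P(X = 0) = 0.333333·0.57 + 0.333333·0.28 + 0.333333·0.46 = 0.436667.

0.437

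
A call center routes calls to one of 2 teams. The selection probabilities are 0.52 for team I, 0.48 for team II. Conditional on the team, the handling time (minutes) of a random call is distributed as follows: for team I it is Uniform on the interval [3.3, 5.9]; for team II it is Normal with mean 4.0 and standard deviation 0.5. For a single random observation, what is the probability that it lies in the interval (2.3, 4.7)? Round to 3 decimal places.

0.721

Conditional on each team, P(2.3 < X < 4.7): I: 0.538462; II: 0.918906.
By total probability, P(2.3 < X < 4.7) = 0.52·0.538462 + 0.48·0.918906 = 0.721075.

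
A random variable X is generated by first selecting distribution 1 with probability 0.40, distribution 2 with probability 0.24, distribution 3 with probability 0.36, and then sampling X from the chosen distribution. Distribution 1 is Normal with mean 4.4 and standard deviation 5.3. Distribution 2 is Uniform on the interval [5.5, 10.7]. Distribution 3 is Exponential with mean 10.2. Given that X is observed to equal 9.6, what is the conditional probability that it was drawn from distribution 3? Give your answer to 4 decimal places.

0.1754

Likelihoods f(9.6 | ·): 1: 0.0465162; 2: 0.192308; 3: 0.0382518.
Posterior ∝ prior × likelihood. Numerator for 3: 0.36·0.0382518 = 0.0137707.
Normalizing constant: 0.4·0.0465162 + 0.24·0.192308 + 0.36·0.0382518 = 0.078531.
P(3 | observation) = 0.0137707 / 0.078531 = 0.175353.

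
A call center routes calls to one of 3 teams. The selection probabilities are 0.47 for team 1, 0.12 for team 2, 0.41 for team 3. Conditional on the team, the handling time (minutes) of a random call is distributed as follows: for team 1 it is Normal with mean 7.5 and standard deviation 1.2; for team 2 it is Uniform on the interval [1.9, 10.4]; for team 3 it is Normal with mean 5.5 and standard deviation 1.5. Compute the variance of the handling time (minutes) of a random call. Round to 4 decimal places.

3.2162

Per component, 1: μ=7.5, E[X²]=57.69; 2: μ=6.15, E[X²]=43.8433; 3: μ=5.5, E[X²]=32.5.
E[X] = 0.47·7.5 + 0.12·6.15 + 0.41·5.5 = 6.518.
E[X²] = 0.47·57.69 + 0.12·43.8433 + 0.41·32.5 = 45.7005.
Var(X) = E[X²] − (E[X])² = 45.7005 − 42.4843 = 3.21618.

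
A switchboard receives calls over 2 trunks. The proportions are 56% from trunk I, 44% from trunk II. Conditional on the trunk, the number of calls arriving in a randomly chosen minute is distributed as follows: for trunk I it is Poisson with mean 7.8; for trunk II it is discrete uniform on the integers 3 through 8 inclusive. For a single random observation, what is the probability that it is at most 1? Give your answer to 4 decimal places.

Conditional on each trunk, P(X ≤ 1): I: 0.00360567; II: 0.
By total probability, P(X ≤ 1) = 0.56·0.00360567 + 0.44·0 = 0.00201917.

0.0020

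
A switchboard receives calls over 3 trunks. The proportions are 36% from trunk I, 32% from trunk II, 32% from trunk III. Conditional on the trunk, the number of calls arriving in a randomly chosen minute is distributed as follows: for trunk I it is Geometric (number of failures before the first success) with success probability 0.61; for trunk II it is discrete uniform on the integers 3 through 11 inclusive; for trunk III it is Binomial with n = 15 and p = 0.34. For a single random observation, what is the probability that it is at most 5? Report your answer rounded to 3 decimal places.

0.656

Conditional on each trunk, P(X ≤ 5): I: 0.996481; II: 0.333333; III: 0.596844.
By total probability, P(X ≤ 5) = 0.36·0.996481 + 0.32·0.333333 + 0.32·0.596844 = 0.65639.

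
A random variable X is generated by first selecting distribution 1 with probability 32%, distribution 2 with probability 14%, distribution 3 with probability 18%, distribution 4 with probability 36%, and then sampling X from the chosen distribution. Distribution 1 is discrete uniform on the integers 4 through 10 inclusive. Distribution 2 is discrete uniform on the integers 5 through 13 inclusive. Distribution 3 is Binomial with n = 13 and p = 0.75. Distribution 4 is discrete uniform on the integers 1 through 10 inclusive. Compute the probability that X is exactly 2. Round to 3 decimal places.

Conditional on each component, P(X = 2): 1: 0; 2: 0; 3: 1.04606e-05; 4: 0.1.
By total probability, P(X = 2) = 0.32·0 + 0.14·0 + 0.18·1.04606e-05 + 0.36·0.1 = 0.0360019.

0.036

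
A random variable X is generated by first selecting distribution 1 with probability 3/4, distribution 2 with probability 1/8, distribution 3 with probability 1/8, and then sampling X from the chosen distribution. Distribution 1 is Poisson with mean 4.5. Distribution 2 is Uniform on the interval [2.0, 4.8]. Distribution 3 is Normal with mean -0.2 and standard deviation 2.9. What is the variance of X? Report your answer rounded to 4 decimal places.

6.8948

Per component, 1: μ=4.5, E[X²]=24.75; 2: μ=3.4, E[X²]=12.2133; 3: μ=-0.2, E[X²]=8.45.
E[X] = 0.75·4.5 + 0.125·3.4 + 0.125·-0.2 = 3.775.
E[X²] = 0.75·24.75 + 0.125·12.2133 + 0.125·8.45 = 21.1454.
Var(X) = E[X²] − (E[X])² = 21.1454 − 14.2506 = 6.89479.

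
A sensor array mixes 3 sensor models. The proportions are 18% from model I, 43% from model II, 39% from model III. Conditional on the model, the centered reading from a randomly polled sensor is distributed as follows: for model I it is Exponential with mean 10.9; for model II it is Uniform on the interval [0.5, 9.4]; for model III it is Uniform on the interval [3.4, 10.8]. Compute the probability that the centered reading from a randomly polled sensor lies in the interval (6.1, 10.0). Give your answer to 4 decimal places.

0.3959

Conditional on each model, P(6.1 < X < 10.0): I: 0.171875; II: 0.370787; III: 0.527027.
By total probability, P(6.1 < X < 10.0) = 0.18·0.171875 + 0.43·0.370787 + 0.39·0.527027 = 0.395916.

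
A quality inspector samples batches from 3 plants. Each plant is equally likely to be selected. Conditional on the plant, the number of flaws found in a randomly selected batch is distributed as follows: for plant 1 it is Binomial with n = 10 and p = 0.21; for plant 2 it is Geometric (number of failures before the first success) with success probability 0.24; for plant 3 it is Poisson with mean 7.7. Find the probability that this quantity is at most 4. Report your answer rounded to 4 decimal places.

Conditional on each plant, P(X ≤ 4): 1: 0.960138; 2: 0.746447; 3: 0.118145.
By total probability, P(X ≤ 4) = 0.333333·0.960138 + 0.333333·0.746447 + 0.333333·0.118145 = 0.608243.

0.6082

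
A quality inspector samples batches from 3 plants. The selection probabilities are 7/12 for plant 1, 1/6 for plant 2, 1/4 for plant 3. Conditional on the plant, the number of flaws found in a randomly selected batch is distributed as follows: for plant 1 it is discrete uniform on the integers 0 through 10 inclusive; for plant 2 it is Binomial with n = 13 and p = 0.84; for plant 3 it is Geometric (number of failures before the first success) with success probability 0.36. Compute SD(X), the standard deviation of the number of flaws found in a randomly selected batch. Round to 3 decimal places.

Per component, 1: μ=5, E[X²]=35; 2: μ=10.92, E[X²]=120.994; 3: μ=1.77778, E[X²]=8.09877.
E[X] = 0.583333·5 + 0.166667·10.92 + 0.25·1.77778 = 5.18111.
E[X²] = 0.583333·35 + 0.166667·120.994 + 0.25·8.09877 = 42.607.
Var(X) = E[X²] − (E[X])² = 42.607 − 26.8439 = 15.763.
SD(X) = √15.763 = 3.97027.

3.970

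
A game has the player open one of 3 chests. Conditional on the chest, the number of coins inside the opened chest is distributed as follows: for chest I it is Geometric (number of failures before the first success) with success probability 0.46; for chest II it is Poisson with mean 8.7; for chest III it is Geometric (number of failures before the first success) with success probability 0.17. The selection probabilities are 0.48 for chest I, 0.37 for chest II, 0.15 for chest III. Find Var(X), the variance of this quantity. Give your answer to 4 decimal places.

20.6106

Per component, I: μ=1.17391, E[X²]=3.93006; II: μ=8.7, E[X²]=84.39; III: μ=4.88235, E[X²]=52.5571.
E[X] = 0.48·1.17391 + 0.37·8.7 + 0.15·4.88235 = 4.51483.
E[X²] = 0.48·3.93006 + 0.37·84.39 + 0.15·52.5571 = 40.9943.
Var(X) = E[X²] − (E[X])² = 40.9943 − 20.3837 = 20.6106.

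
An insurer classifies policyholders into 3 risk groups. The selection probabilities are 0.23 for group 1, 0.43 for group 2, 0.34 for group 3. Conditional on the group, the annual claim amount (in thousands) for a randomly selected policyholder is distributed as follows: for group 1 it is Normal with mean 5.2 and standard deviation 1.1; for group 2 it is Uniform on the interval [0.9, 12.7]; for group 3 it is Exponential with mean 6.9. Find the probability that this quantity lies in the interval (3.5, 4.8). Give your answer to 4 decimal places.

Conditional on each group, P(3.5 < X < 4.8): 1: 0.296947; 2: 0.110169; 3: 0.103402.
By total probability, P(3.5 < X < 4.8) = 0.23·0.296947 + 0.43·0.110169 + 0.34·0.103402 = 0.150827.

0.1508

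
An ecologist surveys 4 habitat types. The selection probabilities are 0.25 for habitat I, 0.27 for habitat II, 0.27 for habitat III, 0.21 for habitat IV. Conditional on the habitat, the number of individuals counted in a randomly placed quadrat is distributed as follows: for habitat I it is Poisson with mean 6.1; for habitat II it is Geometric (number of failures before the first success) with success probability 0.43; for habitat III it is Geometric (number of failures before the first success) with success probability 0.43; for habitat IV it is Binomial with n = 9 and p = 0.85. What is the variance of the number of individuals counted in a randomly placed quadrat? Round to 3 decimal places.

11.170

Per component, I: μ=6.1, E[X²]=43.31; II: μ=1.32558, E[X²]=4.83991; III: μ=1.32558, E[X²]=4.83991; IV: μ=7.65, E[X²]=59.67.
E[X] = 0.25·6.1 + 0.27·1.32558 + 0.27·1.32558 + 0.21·7.65 = 3.84731.
E[X²] = 0.25·43.31 + 0.27·4.83991 + 0.27·4.83991 + 0.21·59.67 = 25.9718.
Var(X) = E[X²] − (E[X])² = 25.9718 − 14.8018 = 11.1699.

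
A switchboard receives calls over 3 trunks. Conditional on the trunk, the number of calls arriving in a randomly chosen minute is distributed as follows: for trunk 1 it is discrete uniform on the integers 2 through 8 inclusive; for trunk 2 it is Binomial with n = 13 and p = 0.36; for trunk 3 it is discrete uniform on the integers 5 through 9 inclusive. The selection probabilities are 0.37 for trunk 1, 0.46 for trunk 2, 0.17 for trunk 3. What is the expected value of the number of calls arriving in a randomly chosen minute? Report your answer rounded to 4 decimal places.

5.1928

Component means — 1: 5; 2: 4.68; 3: 7.
E[X] = 0.37·5 + 0.46·4.68 + 0.17·7 = 5.1928.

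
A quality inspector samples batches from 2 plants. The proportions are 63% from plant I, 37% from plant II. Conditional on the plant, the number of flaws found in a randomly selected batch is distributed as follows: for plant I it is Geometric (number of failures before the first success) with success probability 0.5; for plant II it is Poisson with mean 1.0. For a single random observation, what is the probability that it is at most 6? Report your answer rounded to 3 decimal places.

0.995

Conditional on each plant, P(X ≤ 6): I: 0.992188; II: 0.999917.
By total probability, P(X ≤ 6) = 0.63·0.992188 + 0.37·0.999917 = 0.995047.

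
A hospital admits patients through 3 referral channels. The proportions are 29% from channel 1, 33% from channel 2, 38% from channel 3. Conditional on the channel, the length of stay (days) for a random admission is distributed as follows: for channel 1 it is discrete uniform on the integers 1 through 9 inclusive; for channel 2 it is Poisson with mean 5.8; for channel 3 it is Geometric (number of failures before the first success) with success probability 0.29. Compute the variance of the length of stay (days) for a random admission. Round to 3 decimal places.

9.243

Per component, 1: μ=5, E[X²]=31.6667; 2: μ=5.8, E[X²]=39.44; 3: μ=2.44828, E[X²]=14.4364.
E[X] = 0.29·5 + 0.33·5.8 + 0.38·2.44828 = 4.29434.
E[X²] = 0.29·31.6667 + 0.33·39.44 + 0.38·14.4364 = 27.6844.
Var(X) = E[X²] − (E[X])² = 27.6844 − 18.4414 = 9.24296.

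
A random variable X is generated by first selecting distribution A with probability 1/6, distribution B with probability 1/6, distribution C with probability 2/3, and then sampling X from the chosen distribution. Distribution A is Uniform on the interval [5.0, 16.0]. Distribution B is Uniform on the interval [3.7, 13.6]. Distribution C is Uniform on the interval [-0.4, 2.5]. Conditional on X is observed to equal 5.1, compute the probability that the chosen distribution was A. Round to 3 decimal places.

Likelihoods f(5.1 | ·): A: 0.0909091; B: 0.10101; C: 0.
Posterior ∝ prior × likelihood. Numerator for A: 0.166667·0.0909091 = 0.0151515.
Normalizing constant: 0.166667·0.0909091 + 0.166667·0.10101 + 0.666667·0 = 0.0319865.
P(A | observation) = 0.0151515 / 0.0319865 = 0.473684.

0.474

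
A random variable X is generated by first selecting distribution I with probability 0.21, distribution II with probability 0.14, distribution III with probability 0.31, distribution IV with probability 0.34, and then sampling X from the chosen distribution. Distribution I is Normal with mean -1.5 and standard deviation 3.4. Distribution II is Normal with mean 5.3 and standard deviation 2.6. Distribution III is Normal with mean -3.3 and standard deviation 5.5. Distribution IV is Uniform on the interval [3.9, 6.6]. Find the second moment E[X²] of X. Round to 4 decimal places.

For each component E[X²] = Var + (mean)², giving I: 13.81; II: 34.85; III: 41.14; IV: 28.17.
Overall E[X²] = 0.21·13.81 + 0.14·34.85 + 0.31·41.14 + 0.34·28.17 = 30.1103.

30.1103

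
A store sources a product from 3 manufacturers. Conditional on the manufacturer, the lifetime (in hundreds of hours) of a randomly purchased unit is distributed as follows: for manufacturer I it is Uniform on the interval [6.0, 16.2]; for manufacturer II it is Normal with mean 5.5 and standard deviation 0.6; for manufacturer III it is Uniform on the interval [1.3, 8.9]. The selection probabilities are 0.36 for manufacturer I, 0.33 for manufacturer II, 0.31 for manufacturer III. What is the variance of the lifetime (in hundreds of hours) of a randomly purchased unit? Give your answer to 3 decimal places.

12.492

Per component, I: μ=11.1, E[X²]=131.88; II: μ=5.5, E[X²]=30.61; III: μ=5.1, E[X²]=30.8233.
E[X] = 0.36·11.1 + 0.33·5.5 + 0.31·5.1 = 7.392.
E[X²] = 0.36·131.88 + 0.33·30.61 + 0.31·30.8233 = 67.1333.
Var(X) = E[X²] − (E[X])² = 67.1333 − 54.6417 = 12.4917.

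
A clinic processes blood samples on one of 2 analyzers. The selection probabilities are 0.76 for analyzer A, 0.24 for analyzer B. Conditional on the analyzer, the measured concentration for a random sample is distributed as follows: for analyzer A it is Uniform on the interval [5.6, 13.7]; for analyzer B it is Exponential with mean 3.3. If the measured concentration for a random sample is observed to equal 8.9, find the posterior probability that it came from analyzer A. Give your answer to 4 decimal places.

Likelihoods f(8.9 | ·): A: 0.123457; B: 0.0204271.
Posterior ∝ prior × likelihood. Numerator for A: 0.76·0.123457 = 0.0938272.
Normalizing constant: 0.76·0.123457 + 0.24·0.0204271 = 0.0987297.
P(A | observation) = 0.0938272 / 0.0987297 = 0.950344.

0.9503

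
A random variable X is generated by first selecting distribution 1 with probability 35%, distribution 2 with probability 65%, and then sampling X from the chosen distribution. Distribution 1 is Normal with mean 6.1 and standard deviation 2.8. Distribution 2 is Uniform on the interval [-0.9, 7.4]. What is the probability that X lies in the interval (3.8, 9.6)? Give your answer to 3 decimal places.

Conditional on each component, P(3.8 < X < 9.6): 1: 0.688649; 2: 0.433735.
By total probability, P(3.8 < X < 9.6) = 0.35·0.688649 + 0.65·0.433735 = 0.522955.

0.523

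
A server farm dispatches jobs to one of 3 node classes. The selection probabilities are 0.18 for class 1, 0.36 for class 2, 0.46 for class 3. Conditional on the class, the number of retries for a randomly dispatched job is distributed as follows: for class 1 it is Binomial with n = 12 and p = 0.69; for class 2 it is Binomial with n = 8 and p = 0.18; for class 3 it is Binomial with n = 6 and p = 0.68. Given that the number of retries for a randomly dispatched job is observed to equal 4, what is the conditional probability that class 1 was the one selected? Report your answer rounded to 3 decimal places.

Likelihoods P(X=4 | ·): 1: 0.00956963; 2: 0.0332234; 3: 0.328418.
Posterior ∝ prior × likelihood. Numerator for 1: 0.18·0.00956963 = 0.00172253.
Normalizing constant: 0.18·0.00956963 + 0.36·0.0332234 + 0.46·0.328418 = 0.164755.
P(1 | observation) = 0.00172253 / 0.164755 = 0.0104551.

0.010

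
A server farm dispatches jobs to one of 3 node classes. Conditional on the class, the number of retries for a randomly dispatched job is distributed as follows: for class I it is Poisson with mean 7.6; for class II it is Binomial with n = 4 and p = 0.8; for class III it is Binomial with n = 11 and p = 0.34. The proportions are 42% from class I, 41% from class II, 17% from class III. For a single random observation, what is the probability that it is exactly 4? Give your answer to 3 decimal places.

0.238

Conditional on each class, P(X = 4): I: 0.0695673; II: 0.4096; III: 0.240568.
By total probability, P(X = 4) = 0.42·0.0695673 + 0.41·0.4096 + 0.17·0.240568 = 0.238051.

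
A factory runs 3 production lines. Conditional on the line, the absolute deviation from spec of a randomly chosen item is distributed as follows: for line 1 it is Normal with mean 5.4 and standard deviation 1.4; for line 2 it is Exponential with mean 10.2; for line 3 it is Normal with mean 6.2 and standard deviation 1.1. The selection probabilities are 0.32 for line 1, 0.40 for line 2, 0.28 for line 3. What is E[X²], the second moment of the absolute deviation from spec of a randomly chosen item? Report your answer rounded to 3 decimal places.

For each component E[X²] = Var + (mean)², giving 1: 31.12; 2: 208.08; 3: 39.65.
Overall E[X²] = 0.32·31.12 + 0.4·208.08 + 0.28·39.65 = 104.292.

104.292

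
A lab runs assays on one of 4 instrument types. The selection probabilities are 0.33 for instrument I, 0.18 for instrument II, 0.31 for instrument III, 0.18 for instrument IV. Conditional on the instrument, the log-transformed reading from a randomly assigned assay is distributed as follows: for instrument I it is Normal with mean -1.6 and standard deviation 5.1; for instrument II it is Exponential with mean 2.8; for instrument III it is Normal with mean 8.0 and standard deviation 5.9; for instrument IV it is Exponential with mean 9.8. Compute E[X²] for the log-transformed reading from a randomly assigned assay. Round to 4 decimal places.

77.4560

For each component E[X²] = Var + (mean)², giving I: 28.57; II: 15.68; III: 98.81; IV: 192.08.
Overall E[X²] = 0.33·28.57 + 0.18·15.68 + 0.31·98.81 + 0.18·192.08 = 77.456.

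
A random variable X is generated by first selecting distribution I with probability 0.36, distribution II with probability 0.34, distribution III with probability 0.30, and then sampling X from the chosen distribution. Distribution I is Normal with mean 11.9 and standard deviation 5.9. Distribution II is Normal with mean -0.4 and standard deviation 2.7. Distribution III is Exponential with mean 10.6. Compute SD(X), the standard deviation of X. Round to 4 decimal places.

8.9309

Per component, I: μ=11.9, E[X²]=176.42; II: μ=-0.4, E[X²]=7.45; III: μ=10.6, E[X²]=224.72.
E[X] = 0.36·11.9 + 0.34·-0.4 + 0.3·10.6 = 7.328.
E[X²] = 0.36·176.42 + 0.34·7.45 + 0.3·224.72 = 133.46.
Var(X) = E[X²] − (E[X])² = 133.46 − 53.6996 = 79.7606.
SD(X) = √79.7606 = 8.93088.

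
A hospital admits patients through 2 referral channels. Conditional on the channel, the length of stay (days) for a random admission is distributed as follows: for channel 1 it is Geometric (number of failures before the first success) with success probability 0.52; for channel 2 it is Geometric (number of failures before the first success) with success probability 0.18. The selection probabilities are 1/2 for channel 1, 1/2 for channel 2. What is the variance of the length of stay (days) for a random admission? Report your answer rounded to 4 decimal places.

16.8406

Per component, 1: μ=0.923077, E[X²]=2.62722; 2: μ=4.55556, E[X²]=46.0617.
E[X] = 0.5·0.923077 + 0.5·4.55556 = 2.73932.
E[X²] = 0.5·2.62722 + 0.5·46.0617 = 24.3445.
Var(X) = E[X²] − (E[X])² = 24.3445 − 7.50385 = 16.8406.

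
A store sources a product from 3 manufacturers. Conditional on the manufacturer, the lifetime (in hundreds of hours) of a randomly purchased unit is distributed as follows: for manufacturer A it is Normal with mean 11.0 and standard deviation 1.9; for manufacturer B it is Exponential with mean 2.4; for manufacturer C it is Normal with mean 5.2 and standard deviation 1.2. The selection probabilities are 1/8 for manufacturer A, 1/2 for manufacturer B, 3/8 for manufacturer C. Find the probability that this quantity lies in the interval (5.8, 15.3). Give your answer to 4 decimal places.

0.2826

Conditional on each manufacturer, P(5.8 < X < 15.3): A: 0.985085; B: 0.0875149; C: 0.308538.
By total probability, P(5.8 < X < 15.3) = 0.125·0.985085 + 0.5·0.0875149 + 0.375·0.308538 = 0.282595.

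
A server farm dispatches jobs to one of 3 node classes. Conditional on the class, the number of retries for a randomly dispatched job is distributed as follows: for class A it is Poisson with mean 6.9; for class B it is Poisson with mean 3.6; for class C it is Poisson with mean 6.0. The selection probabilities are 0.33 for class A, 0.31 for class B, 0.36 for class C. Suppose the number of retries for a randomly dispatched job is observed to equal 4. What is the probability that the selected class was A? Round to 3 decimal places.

Likelihoods P(X=4 | ·): A: 0.0951816; B: 0.191222; C: 0.133853.
Posterior ∝ prior × likelihood. Numerator for A: 0.33·0.0951816 = 0.0314099.
Normalizing constant: 0.33·0.0951816 + 0.31·0.191222 + 0.36·0.133853 = 0.138876.
P(A | observation) = 0.0314099 / 0.138876 = 0.226173.

0.226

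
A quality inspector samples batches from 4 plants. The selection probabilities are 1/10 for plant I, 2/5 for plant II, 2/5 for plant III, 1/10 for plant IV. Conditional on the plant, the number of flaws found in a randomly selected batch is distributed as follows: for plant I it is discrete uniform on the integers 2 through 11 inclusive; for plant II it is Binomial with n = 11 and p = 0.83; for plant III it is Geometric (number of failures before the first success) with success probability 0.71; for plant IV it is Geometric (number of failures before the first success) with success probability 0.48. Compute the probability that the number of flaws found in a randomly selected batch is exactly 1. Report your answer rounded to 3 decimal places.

Conditional on each plant, P(X = 1): I: 0; II: 1.8406e-07; III: 0.2059; IV: 0.2496.
By total probability, P(X = 1) = 0.1·0 + 0.4·1.8406e-07 + 0.4·0.2059 + 0.1·0.2496 = 0.10732.

0.107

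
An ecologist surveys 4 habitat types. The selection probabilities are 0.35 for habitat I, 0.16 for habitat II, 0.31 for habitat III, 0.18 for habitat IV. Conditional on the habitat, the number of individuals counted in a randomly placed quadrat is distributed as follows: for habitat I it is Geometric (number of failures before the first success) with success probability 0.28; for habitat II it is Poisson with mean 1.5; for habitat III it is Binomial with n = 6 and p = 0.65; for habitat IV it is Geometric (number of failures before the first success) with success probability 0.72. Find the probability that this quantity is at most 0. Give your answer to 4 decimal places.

0.2639

Conditional on each habitat, P(X ≤ 0): I: 0.28; II: 0.22313; III: 0.00183827; IV: 0.72.
By total probability, P(X ≤ 0) = 0.35·0.28 + 0.16·0.22313 + 0.31·0.00183827 + 0.18·0.72 = 0.263871.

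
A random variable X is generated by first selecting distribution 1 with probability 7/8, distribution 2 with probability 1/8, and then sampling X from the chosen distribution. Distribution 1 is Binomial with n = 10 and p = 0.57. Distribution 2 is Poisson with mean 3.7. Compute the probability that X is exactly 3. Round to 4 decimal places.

Conditional on each component, P(X = 3): 1: 0.0604067; 2: 0.20872.
By total probability, P(X = 3) = 0.875·0.0604067 + 0.125·0.20872 = 0.0789459.

0.0789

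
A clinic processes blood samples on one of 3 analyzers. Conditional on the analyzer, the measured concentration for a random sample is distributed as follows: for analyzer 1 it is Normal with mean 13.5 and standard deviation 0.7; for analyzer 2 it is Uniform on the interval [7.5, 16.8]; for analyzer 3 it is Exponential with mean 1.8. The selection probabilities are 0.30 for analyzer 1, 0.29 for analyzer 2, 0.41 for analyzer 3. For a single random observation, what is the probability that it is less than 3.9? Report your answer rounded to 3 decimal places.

Conditional on each analyzer, P(X < 3.9): 1: 0; 2: 0; 3: 0.885441.
By total probability, P(X < 3.9) = 0.3·0 + 0.29·0 + 0.41·0.885441 = 0.363031.

0.363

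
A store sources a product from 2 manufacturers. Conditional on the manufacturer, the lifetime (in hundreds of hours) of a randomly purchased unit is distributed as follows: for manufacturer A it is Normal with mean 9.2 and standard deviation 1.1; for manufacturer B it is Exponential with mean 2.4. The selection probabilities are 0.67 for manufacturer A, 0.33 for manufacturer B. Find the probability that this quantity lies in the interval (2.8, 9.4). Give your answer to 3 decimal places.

0.480

Conditional on each manufacturer, P(2.8 < X < 9.4): A: 0.572137; B: 0.291496.
By total probability, P(2.8 < X < 9.4) = 0.67·0.572137 + 0.33·0.291496 = 0.479526.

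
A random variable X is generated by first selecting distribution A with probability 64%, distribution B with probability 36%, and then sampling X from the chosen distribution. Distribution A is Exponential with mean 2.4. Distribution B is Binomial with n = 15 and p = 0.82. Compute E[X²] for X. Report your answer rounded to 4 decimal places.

62.6342

For each component E[X²] = Var + (mean)², giving A: 11.52; B: 153.504.
Overall E[X²] = 0.64·11.52 + 0.36·153.504 = 62.6342.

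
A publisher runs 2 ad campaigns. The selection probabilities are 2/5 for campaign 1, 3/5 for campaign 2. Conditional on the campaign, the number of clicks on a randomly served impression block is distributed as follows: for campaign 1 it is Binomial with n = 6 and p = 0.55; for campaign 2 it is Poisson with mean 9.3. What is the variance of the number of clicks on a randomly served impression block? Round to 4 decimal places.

14.8140

Per component, 1: μ=3.3, E[X²]=12.375; 2: μ=9.3, E[X²]=95.79.
E[X] = 0.4·3.3 + 0.6·9.3 = 6.9.
E[X²] = 0.4·12.375 + 0.6·95.79 = 62.424.
Var(X) = E[X²] − (E[X])² = 62.424 − 47.61 = 14.814.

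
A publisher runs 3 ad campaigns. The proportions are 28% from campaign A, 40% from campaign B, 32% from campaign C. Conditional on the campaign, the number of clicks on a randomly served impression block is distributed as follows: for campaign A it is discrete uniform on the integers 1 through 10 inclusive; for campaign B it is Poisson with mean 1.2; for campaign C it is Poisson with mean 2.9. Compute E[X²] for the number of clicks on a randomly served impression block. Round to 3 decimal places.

15.455

For each component E[X²] = Var + (mean)², giving A: 38.5; B: 2.64; C: 11.31.
Overall E[X²] = 0.28·38.5 + 0.4·2.64 + 0.32·11.31 = 15.4552.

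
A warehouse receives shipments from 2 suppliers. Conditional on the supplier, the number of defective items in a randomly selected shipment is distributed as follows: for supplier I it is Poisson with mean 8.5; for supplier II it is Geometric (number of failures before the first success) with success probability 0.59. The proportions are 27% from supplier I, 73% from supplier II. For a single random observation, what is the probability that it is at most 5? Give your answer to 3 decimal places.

Conditional on each supplier, P(X ≤ 5): I: 0.149597; II: 0.99525.
By total probability, P(X ≤ 5) = 0.27·0.149597 + 0.73·0.99525 = 0.766924.

0.767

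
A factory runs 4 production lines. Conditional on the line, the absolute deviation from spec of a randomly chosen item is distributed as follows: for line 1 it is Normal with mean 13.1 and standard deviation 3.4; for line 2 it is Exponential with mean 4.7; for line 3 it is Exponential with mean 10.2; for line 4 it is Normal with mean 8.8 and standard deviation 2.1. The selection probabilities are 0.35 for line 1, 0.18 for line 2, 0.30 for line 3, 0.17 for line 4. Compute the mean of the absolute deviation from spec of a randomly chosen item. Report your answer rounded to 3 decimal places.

9.987

Component means — 1: 13.1; 2: 4.7; 3: 10.2; 4: 8.8.
E[X] = 0.35·13.1 + 0.18·4.7 + 0.3·10.2 + 0.17·8.8 = 9.987.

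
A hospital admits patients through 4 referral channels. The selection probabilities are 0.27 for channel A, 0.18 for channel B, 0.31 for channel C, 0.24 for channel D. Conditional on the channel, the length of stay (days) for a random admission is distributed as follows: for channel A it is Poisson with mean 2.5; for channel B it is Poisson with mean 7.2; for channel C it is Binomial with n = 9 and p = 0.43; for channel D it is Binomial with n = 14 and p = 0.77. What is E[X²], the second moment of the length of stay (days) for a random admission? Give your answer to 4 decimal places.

For each component E[X²] = Var + (mean)², giving A: 8.75; B: 59.04; C: 17.1828; D: 118.688.
Overall E[X²] = 0.27·8.75 + 0.18·59.04 + 0.31·17.1828 + 0.24·118.688 = 46.8014.

46.8014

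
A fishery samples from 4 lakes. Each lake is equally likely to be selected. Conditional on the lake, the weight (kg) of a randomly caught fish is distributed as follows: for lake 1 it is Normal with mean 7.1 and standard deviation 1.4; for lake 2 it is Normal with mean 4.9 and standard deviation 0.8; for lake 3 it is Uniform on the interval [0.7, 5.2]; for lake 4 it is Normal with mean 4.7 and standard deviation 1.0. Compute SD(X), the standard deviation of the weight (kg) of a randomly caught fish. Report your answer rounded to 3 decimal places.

Per component, 1: μ=7.1, E[X²]=52.37; 2: μ=4.9, E[X²]=24.65; 3: μ=2.95, E[X²]=10.39; 4: μ=4.7, E[X²]=23.09.
E[X] = 0.25·7.1 + 0.25·4.9 + 0.25·2.95 + 0.25·4.7 = 4.9125.
E[X²] = 0.25·52.37 + 0.25·24.65 + 0.25·10.39 + 0.25·23.09 = 27.625.
Var(X) = E[X²] − (E[X])² = 27.625 − 24.1327 = 3.49234.
SD(X) = √3.49234 = 1.86878.

1.869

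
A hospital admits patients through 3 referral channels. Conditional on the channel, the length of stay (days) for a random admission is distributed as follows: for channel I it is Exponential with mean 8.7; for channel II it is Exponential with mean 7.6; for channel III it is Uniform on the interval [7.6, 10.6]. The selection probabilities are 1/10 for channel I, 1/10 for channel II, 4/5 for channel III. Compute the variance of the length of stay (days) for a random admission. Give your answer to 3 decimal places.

Per component, I: μ=8.7, E[X²]=151.38; II: μ=7.6, E[X²]=115.52; III: μ=9.1, E[X²]=83.56.
E[X] = 0.1·8.7 + 0.1·7.6 + 0.8·9.1 = 8.91.
E[X²] = 0.1·151.38 + 0.1·115.52 + 0.8·83.56 = 93.538.
Var(X) = E[X²] − (E[X])² = 93.538 − 79.3881 = 14.1499.

14.150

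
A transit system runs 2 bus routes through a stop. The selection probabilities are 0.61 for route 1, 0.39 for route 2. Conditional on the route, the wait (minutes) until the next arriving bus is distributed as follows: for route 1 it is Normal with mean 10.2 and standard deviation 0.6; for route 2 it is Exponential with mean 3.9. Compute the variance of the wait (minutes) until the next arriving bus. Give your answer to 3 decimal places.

15.594

Per component, 1: μ=10.2, E[X²]=104.4; 2: μ=3.9, E[X²]=30.42.
E[X] = 0.61·10.2 + 0.39·3.9 = 7.743.
E[X²] = 0.61·104.4 + 0.39·30.42 = 75.5478.
Var(X) = E[X²] − (E[X])² = 75.5478 − 59.954 = 15.5938.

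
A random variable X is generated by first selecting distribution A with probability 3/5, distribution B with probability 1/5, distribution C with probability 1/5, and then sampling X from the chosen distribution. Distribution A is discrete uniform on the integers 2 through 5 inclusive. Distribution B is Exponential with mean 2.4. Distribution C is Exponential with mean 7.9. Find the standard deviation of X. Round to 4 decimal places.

4.2500

Per component, A: μ=3.5, E[X²]=13.5; B: μ=2.4, E[X²]=11.52; C: μ=7.9, E[X²]=124.82.
E[X] = 0.6·3.5 + 0.2·2.4 + 0.2·7.9 = 4.16.
E[X²] = 0.6·13.5 + 0.2·11.52 + 0.2·124.82 = 35.368.
Var(X) = E[X²] − (E[X])² = 35.368 − 17.3056 = 18.0624.
SD(X) = √18.0624 = 4.24999.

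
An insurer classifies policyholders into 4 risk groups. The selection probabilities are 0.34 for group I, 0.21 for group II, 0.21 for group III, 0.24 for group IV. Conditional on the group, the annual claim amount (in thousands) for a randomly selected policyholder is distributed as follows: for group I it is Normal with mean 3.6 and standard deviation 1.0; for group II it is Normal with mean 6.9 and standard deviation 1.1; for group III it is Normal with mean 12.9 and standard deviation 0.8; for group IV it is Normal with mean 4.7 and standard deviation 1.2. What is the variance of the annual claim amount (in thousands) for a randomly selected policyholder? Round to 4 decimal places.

Per component, I: μ=3.6, E[X²]=13.96; II: μ=6.9, E[X²]=48.82; III: μ=12.9, E[X²]=167.05; IV: μ=4.7, E[X²]=23.53.
E[X] = 0.34·3.6 + 0.21·6.9 + 0.21·12.9 + 0.24·4.7 = 6.51.
E[X²] = 0.34·13.96 + 0.21·48.82 + 0.21·167.05 + 0.24·23.53 = 55.7263.
Var(X) = E[X²] − (E[X])² = 55.7263 − 42.3801 = 13.3462.

13.3462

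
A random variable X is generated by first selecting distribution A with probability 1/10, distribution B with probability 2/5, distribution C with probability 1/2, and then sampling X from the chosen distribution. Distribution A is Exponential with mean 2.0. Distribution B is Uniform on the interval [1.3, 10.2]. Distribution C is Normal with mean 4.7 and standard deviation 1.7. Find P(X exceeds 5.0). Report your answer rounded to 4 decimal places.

0.4569

Conditional on each component, P(X > 5.0): A: 0.082085; B: 0.58427; C: 0.429962.
By total probability, P(X > 5.0) = 0.1·0.082085 + 0.4·0.58427 + 0.5·0.429962 = 0.456897.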